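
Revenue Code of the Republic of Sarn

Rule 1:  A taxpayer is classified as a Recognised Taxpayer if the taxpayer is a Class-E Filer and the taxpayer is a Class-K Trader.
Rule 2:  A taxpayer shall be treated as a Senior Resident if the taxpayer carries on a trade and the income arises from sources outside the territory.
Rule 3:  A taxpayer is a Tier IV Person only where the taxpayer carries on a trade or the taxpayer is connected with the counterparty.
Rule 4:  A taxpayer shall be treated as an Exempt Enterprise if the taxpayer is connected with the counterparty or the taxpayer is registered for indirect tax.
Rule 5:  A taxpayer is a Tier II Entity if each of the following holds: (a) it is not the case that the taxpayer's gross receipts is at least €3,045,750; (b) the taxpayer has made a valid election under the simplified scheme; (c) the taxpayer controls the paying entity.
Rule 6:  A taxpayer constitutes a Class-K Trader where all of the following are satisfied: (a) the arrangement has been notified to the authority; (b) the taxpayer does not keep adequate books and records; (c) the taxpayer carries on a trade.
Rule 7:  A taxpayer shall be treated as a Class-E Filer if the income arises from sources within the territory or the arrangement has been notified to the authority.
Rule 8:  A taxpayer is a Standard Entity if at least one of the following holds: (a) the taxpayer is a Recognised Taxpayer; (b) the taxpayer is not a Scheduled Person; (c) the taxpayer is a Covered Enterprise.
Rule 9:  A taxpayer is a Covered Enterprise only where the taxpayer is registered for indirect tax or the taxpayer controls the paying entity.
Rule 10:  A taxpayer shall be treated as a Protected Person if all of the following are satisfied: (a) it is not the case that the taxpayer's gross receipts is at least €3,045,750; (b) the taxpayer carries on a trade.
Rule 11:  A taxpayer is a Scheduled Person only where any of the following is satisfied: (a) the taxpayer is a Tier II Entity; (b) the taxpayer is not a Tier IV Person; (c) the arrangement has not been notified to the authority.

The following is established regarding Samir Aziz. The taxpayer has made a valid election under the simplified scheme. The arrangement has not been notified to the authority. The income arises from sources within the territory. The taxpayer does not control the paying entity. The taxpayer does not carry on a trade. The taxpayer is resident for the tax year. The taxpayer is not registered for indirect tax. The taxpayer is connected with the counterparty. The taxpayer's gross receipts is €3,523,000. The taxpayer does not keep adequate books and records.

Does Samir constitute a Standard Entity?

Under rule 7: the income arises from sources within the territory? yes; or the arrangement has been notified to the authority? no. So the taxpayer is a Class-E Filer.
Under rule 6: the arrangement has been notified to the authority? no; and the taxpayer does not keep adequate books and records? yes; and the taxpayer carries on a trade? no. So the taxpayer is not a Class-K Trader.
Under rule 1: Class-E Filer (rule 7)? yes; and Class-K Trader (rule 6)? no. So the taxpayer is not a Recognised Taxpayer.
Under rule 5: taxpayer's gross receipts: €3,523,000 ≥ €3,045,750? yes, so negated condition no; and the taxpayer has made a valid election under the simplified scheme? yes; and the taxpayer controls the paying entity? no. So the taxpayer is not a Tier II Entity.
Under rule 3: the taxpayer carries on a trade? no; or the taxpayer is connected with the counterparty? yes. So the taxpayer is a Tier IV Person.
Under rule 11: Tier II Entity (rule 5)? no; or not a Tier IV Person (rule 3)? no; or the arrangement has not been notified to the authority? yes. So the taxpayer is a Scheduled Person.
Under rule 9: the taxpayer is registered for indirect tax? no; or the taxpayer controls the paying entity? no. So the taxpayer is not a Covered Enterprise.
Under rule 8: Recognised Taxpayer (rule 1)? no; or not a Scheduled Person (rule 11)? no; or Covered Enterprise (rule 9)? no. So the taxpayer is not a Standard Entity.

No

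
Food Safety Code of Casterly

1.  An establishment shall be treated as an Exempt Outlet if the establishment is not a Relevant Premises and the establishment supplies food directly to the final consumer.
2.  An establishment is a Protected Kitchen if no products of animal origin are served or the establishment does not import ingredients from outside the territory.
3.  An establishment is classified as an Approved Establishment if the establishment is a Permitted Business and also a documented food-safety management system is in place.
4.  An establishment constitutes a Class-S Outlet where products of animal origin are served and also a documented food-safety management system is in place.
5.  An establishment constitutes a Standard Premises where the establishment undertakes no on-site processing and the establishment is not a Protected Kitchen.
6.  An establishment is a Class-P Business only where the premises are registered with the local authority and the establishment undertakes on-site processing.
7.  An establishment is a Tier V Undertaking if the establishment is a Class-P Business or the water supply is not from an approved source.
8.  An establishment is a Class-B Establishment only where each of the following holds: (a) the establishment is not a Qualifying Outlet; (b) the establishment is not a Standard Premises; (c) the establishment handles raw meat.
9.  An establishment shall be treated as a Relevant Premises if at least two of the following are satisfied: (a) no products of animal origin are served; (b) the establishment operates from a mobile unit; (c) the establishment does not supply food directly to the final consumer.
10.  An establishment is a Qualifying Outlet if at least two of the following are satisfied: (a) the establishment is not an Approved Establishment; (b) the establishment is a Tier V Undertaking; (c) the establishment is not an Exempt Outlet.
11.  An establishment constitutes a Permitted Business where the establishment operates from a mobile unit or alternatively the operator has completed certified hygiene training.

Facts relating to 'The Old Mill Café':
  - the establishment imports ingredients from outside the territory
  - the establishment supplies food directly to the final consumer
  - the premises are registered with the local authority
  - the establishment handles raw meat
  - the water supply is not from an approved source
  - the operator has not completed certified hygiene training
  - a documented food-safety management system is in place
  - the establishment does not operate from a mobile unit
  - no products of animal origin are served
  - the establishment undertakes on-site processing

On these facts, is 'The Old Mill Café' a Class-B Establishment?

No

paragraph 11 — Permitted Business: [the establishment operates from a mobile unit? no] OR [the operator has completed certified hygiene training? no] → not satisfied.
paragraph 3 — Approved Establishment: [Permitted Business (paragraph 11)? no] AND [a documented food-safety management system is in place? yes] → not satisfied.
paragraph 6 — Class-P Business: [the premises are registered with the local authority? yes] AND [the establishment undertakes on-site processing? yes] → satisfied.
paragraph 7 — Tier V Undertaking: [Class-P Business (paragraph 6)? yes] OR [the water supply is not from an approved source? yes] → satisfied.
paragraph 9 — Relevant Premises: no products of animal origin are served? yes; the establishment operates from a mobile unit? no; the establishment does not supply food directly to the final consumer? no — 1 of 3 hold (need ≥2) → not satisfied.
paragraph 1 — Exempt Outlet: [not a Relevant Premises (paragraph 9)? yes] AND [the establishment supplies food directly to the final consumer? yes] → satisfied.
paragraph 10 — Qualifying Outlet: not an Approved Establishment (paragraph 3)? yes; Tier V Undertaking (paragraph 7)? yes; not an Exempt Outlet (paragraph 1)? no — 2 of 3 hold (need ≥2) → satisfied.
paragraph 2 — Protected Kitchen: [no products of animal origin are served? yes] OR [the establishment does not import ingredients from outside the territory? no] → satisfied.
paragraph 5 — Standard Premises: [the establishment undertakes no on-site processing? no] AND [not a Protected Kitchen (paragraph 2)? no] → not satisfied.
paragraph 8 — Class-B Establishment: [not a Qualifying Outlet (paragraph 10)? no] AND [not a Standard Premises (paragraph 5)? yes] AND [the establishment handles raw meat? yes] → not satisfied.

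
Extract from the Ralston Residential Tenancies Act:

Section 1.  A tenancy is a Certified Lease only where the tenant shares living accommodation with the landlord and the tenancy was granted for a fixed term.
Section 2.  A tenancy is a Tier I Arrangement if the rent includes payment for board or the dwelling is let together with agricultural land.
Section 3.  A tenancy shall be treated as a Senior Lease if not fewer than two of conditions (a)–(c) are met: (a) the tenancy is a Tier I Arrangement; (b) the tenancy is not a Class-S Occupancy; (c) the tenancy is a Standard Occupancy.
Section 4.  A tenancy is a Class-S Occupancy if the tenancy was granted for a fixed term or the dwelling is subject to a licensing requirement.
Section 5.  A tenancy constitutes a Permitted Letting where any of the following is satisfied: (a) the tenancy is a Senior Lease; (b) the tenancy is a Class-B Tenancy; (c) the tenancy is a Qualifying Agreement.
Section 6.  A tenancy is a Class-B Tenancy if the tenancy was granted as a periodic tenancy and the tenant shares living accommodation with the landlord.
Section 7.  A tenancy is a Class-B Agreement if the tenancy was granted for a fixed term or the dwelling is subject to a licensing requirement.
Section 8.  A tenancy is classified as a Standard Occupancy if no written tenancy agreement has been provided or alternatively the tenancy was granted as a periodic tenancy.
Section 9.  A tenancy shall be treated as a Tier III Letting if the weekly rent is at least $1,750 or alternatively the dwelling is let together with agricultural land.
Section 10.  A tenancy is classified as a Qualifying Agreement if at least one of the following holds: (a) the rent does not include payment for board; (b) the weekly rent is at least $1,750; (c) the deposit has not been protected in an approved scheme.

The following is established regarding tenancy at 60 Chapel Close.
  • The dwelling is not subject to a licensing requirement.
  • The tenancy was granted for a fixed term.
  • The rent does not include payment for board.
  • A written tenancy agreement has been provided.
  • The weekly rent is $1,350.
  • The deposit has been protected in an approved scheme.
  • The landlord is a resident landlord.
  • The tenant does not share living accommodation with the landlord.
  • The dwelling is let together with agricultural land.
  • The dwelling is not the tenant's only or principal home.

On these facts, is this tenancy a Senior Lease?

section 2 — Tier I Arrangement: [the rent includes payment for board? no] OR [the dwelling is let together with agricultural land? yes] → satisfied.
section 4 — Class-S Occupancy: [the tenancy was granted for a fixed term? yes] OR [the dwelling is subject to a licensing requirement? no] → satisfied.
section 8 — Standard Occupancy: [no written tenancy agreement has been provided? no] OR [the tenancy was granted as a periodic tenancy? no] → not satisfied.
section 3 — Senior Lease: Tier I Arrangement (section 2)? yes; not a Class-S Occupancy (section 4)? no; Standard Occupancy (section 8)? no — 1 of 3 hold (need ≥2) → not satisfied.

No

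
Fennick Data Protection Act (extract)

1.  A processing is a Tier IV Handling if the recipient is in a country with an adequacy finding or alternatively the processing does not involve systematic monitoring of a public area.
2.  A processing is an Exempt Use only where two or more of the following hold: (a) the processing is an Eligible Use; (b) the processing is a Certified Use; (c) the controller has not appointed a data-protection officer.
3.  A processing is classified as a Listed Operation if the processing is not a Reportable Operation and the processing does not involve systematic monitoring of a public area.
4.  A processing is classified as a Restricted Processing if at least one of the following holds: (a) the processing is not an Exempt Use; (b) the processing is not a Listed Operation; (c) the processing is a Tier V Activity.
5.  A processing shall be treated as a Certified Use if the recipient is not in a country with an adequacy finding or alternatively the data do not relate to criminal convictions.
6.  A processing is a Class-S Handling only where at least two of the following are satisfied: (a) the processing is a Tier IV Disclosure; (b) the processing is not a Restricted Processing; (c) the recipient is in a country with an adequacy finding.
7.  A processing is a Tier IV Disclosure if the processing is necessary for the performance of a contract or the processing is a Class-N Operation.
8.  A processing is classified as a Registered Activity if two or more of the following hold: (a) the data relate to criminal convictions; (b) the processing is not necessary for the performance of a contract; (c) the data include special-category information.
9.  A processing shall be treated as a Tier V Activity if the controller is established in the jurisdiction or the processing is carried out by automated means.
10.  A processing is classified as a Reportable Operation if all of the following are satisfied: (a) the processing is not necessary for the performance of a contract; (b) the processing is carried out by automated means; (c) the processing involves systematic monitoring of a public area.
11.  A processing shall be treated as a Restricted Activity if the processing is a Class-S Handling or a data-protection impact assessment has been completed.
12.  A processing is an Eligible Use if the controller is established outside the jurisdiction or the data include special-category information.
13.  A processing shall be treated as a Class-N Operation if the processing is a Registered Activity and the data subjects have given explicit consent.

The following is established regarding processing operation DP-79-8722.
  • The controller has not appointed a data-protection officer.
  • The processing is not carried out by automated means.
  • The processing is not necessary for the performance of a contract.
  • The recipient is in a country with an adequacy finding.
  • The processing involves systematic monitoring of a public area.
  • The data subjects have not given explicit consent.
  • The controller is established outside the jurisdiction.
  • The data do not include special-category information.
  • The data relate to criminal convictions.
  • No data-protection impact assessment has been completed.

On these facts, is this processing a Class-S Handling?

No

Under paragraph 8: the data relate to criminal convictions? yes; the processing is not necessary for the performance of a contract? yes; the data include special-category information? no — 2 of 3 hold (need ≥2) → satisfied.
Under paragraph 13: Registered Activity (paragraph 8)? yes; and the data subjects have given explicit consent? no. So the processing is not a Class-N Operation.
Under paragraph 7: the processing is necessary for the performance of a contract? no; or Class-N Operation (paragraph 13)? no. So the processing is not a Tier IV Disclosure.
Under paragraph 12: the controller is established outside the jurisdiction? yes; or the data include special-category information? no. So the processing is an Eligible Use.
Under paragraph 5: the recipient is not in a country with an adequacy finding? no; or the data do not relate to criminal convictions? no. So the processing is not a Certified Use.
Under paragraph 2: Eligible Use (paragraph 12)? yes; Certified Use (paragraph 5)? no; the controller has not appointed a data-protection officer? yes — 2 of 3 hold (need ≥2) → satisfied.
Under paragraph 10: the processing is not necessary for the performance of a contract? yes; and the processing is carried out by automated means? no; and the processing involves systematic monitoring of a public area? yes. So the processing is not a Reportable Operation.
Under paragraph 3: not a Reportable Operation (paragraph 10)? yes; and the processing does not involve systematic monitoring of a public area? no. So the processing is not a Listed Operation.
Under paragraph 9: the controller is established in the jurisdiction? no; or the processing is carried out by automated means? no. So the processing is not a Tier V Activity.
Under paragraph 4: not an Exempt Use (paragraph 2)? no; or not a Listed Operation (paragraph 3)? yes; or Tier V Activity (paragraph 9)? no. So the processing is a Restricted Processing.
Under paragraph 6: Tier IV Disclosure (paragraph 7)? no; not a Restricted Processing (paragraph 4)? no; the recipient is in a country with an adequacy finding? yes — 1 of 3 hold (need ≥2) → not satisfied.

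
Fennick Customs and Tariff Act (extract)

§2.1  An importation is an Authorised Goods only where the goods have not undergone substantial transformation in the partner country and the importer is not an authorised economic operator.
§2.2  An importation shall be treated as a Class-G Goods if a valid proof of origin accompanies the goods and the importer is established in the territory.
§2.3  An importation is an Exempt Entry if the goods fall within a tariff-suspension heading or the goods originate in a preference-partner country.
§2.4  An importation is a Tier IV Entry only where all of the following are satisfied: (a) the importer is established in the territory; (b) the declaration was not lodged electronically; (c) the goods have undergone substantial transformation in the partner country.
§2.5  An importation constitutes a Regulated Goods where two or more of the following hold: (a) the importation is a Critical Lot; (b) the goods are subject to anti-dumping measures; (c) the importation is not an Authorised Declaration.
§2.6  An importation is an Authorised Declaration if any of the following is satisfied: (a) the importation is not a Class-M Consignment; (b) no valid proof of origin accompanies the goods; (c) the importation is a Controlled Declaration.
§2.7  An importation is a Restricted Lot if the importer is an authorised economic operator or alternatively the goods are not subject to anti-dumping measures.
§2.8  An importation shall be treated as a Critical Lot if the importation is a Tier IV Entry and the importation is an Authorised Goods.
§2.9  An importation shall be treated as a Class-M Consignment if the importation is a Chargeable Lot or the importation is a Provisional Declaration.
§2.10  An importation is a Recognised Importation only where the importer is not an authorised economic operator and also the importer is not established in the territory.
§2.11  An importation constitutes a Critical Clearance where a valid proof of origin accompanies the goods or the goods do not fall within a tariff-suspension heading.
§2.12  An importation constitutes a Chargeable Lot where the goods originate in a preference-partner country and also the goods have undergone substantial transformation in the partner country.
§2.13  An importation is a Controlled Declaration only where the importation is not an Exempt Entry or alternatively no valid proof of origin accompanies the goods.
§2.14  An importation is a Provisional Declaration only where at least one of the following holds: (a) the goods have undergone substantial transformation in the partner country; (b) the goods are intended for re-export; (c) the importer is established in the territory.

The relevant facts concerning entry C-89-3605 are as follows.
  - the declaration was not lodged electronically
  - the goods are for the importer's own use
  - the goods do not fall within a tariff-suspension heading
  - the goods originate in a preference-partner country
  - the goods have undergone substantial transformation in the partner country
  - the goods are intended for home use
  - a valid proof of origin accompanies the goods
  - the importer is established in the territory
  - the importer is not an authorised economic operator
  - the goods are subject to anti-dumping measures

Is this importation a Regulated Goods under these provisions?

Yes

Under §2.4: the importer is established in the territory? yes; and the declaration was not lodged electronically? yes; and the goods have undergone substantial transformation in the partner country? yes. So the importation is a Tier IV Entry.
Under §2.1: the goods have not undergone substantial transformation in the partner country? no; and the importer is not an authorised economic operator? yes. So the importation is not an Authorised Goods.
Under §2.8: Tier IV Entry (§2.4)? yes; and Authorised Goods (§2.1)? no. So the importation is not a Critical Lot.
Under §2.12: the goods originate in a preference-partner country? yes; and the goods have undergone substantial transformation in the partner country? yes. So the importation is a Chargeable Lot.
Under §2.14: the goods have undergone substantial transformation in the partner country? yes; or the goods are intended for re-export? no; or the importer is established in the territory? yes. So the importation is a Provisional Declaration.
Under §2.9: Chargeable Lot (§2.12)? yes; or Provisional Declaration (§2.14)? yes. So the importation is a Class-M Consignment.
Under §2.3: the goods fall within a tariff-suspension heading? no; or the goods originate in a preference-partner country? yes. So the importation is an Exempt Entry.
Under §2.13: not an Exempt Entry (§2.3)? no; or no valid proof of origin accompanies the goods? no. So the importation is not a Controlled Declaration.
Under §2.6: not a Class-M Consignment (§2.9)? no; or no valid proof of origin accompanies the goods? no; or Controlled Declaration (§2.13)? no. So the importation is not an Authorised Declaration.
Under §2.5: Critical Lot (§2.8)? no; the goods are subject to anti-dumping measures? yes; not an Authorised Declaration (§2.6)? yes — 2 of 3 hold (need ≥2) → satisfied.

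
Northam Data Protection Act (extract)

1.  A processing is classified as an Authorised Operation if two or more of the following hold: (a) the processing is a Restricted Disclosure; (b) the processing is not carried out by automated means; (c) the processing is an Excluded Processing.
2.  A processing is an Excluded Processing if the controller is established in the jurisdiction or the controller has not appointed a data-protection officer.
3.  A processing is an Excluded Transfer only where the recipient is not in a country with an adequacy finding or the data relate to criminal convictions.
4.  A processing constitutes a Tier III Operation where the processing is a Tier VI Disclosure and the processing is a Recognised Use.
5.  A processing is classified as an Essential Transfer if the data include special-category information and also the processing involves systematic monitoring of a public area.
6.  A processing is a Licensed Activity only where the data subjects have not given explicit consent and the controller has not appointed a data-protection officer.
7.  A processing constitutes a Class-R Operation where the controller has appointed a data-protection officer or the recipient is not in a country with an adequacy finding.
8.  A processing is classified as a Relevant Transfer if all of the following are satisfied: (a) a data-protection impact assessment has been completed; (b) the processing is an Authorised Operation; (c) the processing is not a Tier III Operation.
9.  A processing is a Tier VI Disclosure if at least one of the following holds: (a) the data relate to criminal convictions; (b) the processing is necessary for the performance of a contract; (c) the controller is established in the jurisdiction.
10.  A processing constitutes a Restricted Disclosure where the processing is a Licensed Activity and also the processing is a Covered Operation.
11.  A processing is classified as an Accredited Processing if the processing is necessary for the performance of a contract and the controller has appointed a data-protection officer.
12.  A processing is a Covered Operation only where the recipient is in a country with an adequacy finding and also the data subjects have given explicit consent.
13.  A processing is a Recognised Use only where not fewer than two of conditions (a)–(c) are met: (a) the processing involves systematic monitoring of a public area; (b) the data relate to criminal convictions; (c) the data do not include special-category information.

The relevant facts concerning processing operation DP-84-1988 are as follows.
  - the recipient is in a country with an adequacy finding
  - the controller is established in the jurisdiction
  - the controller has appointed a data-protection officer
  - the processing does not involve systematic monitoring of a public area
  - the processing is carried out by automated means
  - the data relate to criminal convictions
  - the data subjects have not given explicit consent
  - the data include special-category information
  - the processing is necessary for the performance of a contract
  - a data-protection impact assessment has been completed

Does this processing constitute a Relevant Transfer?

paragraph 6 — Licensed Activity: [the data subjects have not given explicit consent? yes] AND [the controller has not appointed a data-protection officer? no] → not satisfied.
paragraph 12 — Covered Operation: [the recipient is in a country with an adequacy finding? yes] AND [the data subjects have given explicit consent? no] → not satisfied.
paragraph 10 — Restricted Disclosure: [Licensed Activity (paragraph 6)? no] AND [Covered Operation (paragraph 12)? no] → not satisfied.
paragraph 2 — Excluded Processing: [the controller is established in the jurisdiction? yes] OR [the controller has not appointed a data-protection officer? no] → satisfied.
paragraph 1 — Authorised Operation: Restricted Disclosure (paragraph 10)? no; the processing is not carried out by automated means? no; Excluded Processing (paragraph 2)? yes — 1 of 3 hold (need ≥2) → not satisfied.
paragraph 9 — Tier VI Disclosure: [the data relate to criminal convictions? yes] OR [the processing is necessary for the performance of a contract? yes] OR [the controller is established in the jurisdiction? yes] → satisfied.
paragraph 13 — Recognised Use: the processing involves systematic monitoring of a public area? no; the data relate to criminal convictions? yes; the data do not include special-category information? no — 1 of 3 hold (need ≥2) → not satisfied.
paragraph 4 — Tier III Operation: [Tier VI Disclosure (paragraph 9)? yes] AND [Recognised Use (paragraph 13)? no] → not satisfied.
paragraph 8 — Relevant Transfer: [a data-protection impact assessment has been completed? yes] AND [Authorised Operation (paragraph 1)? no] AND [not a Tier III Operation (paragraph 4)? yes] → not satisfied.

No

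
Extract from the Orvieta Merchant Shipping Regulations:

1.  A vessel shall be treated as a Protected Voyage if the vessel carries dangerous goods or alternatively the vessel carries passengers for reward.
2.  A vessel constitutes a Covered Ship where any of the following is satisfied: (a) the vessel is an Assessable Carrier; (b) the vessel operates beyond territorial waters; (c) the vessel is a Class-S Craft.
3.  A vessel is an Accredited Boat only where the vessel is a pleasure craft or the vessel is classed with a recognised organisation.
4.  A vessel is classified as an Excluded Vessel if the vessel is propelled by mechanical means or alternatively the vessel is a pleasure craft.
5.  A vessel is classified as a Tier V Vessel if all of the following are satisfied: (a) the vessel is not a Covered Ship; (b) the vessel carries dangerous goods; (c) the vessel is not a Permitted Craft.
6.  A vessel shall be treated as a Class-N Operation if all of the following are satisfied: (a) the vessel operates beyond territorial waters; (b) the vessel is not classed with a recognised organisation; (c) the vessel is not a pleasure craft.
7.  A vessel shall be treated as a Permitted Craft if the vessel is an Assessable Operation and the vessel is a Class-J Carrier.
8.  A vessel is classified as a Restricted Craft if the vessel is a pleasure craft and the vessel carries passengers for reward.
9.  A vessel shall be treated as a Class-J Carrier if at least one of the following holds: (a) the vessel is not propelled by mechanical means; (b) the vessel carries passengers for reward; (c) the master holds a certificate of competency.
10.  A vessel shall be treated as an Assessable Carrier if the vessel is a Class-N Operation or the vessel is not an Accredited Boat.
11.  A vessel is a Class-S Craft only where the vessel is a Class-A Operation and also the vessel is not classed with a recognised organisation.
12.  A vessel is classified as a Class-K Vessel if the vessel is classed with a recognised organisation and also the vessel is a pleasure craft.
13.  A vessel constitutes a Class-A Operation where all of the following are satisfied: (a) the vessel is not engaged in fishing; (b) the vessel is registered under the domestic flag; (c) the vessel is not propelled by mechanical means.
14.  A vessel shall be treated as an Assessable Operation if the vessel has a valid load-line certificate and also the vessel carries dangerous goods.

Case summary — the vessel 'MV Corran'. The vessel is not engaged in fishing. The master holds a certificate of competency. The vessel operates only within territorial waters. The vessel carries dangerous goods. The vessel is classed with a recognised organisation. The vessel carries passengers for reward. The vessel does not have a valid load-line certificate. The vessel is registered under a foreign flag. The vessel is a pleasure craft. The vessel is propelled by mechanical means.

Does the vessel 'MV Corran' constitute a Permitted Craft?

No

paragraph 14 — Assessable Operation: [the vessel has a valid load-line certificate? no] AND [the vessel carries dangerous goods? yes] → not satisfied.
paragraph 9 — Class-J Carrier: [the vessel is not propelled by mechanical means? no] OR [the vessel carries passengers for reward? yes] OR [the master holds a certificate of competency? yes] → satisfied.
paragraph 7 — Permitted Craft: [Assessable Operation (paragraph 14)? no] AND [Class-J Carrier (paragraph 9)? yes] → not satisfied.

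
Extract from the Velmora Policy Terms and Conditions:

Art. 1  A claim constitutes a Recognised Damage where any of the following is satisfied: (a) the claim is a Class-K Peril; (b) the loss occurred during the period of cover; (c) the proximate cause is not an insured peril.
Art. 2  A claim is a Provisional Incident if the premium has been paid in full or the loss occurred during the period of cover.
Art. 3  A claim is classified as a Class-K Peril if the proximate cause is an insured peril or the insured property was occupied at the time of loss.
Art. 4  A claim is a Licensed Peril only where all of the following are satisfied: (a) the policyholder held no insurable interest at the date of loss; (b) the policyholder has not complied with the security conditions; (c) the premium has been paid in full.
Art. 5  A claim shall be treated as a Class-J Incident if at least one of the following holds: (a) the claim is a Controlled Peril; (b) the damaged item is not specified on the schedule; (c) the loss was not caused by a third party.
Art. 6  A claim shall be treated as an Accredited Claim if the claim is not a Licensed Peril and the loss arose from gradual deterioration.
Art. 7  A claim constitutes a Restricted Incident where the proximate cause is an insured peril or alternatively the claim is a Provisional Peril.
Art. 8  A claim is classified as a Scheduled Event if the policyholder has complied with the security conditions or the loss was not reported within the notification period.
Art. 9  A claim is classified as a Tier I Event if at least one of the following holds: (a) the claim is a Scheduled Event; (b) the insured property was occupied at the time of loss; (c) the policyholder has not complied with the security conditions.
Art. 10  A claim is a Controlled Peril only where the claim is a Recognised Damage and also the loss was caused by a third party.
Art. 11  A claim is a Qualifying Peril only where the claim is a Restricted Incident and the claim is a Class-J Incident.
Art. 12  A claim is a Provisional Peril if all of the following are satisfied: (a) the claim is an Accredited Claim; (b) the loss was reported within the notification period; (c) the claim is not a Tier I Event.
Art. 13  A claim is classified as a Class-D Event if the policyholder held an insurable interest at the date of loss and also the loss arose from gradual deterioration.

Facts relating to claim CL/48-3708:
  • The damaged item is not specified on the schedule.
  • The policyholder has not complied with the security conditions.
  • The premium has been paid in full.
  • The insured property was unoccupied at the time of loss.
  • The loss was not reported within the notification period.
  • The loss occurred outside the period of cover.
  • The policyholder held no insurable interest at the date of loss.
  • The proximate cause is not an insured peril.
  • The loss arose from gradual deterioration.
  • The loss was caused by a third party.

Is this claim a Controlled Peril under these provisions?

article 3 — Class-K Peril: [the proximate cause is an insured peril? no] OR [the insured property was occupied at the time of loss? no] → not satisfied.
article 1 — Recognised Damage: [Class-K Peril (article 3)? no] OR [the loss occurred during the period of cover? no] OR [the proximate cause is not an insured peril? yes] → satisfied.
article 10 — Controlled Peril: [Recognised Damage (article 1)? yes] AND [the loss was caused by a third party? yes] → satisfied.

Yes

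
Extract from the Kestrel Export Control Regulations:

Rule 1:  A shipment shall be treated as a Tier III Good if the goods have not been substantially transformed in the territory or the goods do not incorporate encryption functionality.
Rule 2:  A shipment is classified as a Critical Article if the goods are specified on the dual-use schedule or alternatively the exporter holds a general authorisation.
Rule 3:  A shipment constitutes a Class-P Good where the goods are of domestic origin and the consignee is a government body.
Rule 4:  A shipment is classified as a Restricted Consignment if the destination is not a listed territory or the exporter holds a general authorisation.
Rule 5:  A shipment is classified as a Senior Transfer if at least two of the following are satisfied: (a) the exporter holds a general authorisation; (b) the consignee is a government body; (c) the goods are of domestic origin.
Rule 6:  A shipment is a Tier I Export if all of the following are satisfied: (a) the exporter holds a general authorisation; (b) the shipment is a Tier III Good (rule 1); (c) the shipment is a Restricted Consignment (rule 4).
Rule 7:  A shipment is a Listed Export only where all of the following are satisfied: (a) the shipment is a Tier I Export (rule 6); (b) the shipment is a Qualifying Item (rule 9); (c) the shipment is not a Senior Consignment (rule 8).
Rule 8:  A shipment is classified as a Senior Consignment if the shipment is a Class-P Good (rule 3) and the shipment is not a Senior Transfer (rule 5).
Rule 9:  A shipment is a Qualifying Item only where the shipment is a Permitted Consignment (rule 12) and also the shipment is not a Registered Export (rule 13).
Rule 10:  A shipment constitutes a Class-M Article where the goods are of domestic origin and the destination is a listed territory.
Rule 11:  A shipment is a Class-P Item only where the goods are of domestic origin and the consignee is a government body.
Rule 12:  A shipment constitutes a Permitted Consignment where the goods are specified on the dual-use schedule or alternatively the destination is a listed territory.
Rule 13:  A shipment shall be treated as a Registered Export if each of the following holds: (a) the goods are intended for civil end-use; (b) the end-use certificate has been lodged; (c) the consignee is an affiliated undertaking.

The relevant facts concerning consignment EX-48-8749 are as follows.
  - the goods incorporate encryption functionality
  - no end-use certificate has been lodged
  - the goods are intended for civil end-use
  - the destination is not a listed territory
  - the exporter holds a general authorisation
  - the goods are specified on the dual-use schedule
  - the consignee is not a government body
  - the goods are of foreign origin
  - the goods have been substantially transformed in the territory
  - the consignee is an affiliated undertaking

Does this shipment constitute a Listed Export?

No

rule 1 — Tier III Good: [the goods have not been substantially transformed in the territory? no] OR [the goods do not incorporate encryption functionality? no] → not satisfied.
rule 4 — Restricted Consignment: [the destination is not a listed territory? yes] OR [the exporter holds a general authorisation? yes] → satisfied.
rule 6 — Tier I Export: [the exporter holds a general authorisation? yes] AND [Tier III Good (rule 1)? no] AND [Restricted Consignment (rule 4)? yes] → not satisfied.
rule 12 — Permitted Consignment: [the goods are specified on the dual-use schedule? yes] OR [the destination is a listed territory? no] → satisfied.
rule 13 — Registered Export: [the goods are intended for civil end-use? yes] AND [the end-use certificate has been lodged? no] AND [the consignee is an affiliated undertaking? yes] → not satisfied.
rule 9 — Qualifying Item: [Permitted Consignment (rule 12)? yes] AND [not a Registered Export (rule 13)? yes] → satisfied.
rule 3 — Class-P Good: [the goods are of domestic origin? no] AND [the consignee is a government body? no] → not satisfied.
rule 5 — Senior Transfer: the exporter holds a general authorisation? yes; the consignee is a government body? no; the goods are of domestic origin? no — 1 of 3 hold (need ≥2) → not satisfied.
rule 8 — Senior Consignment: [Class-P Good (rule 3)? no] AND [not a Senior Transfer (rule 5)? yes] → not satisfied.
rule 7 — Listed Export: [Tier I Export (rule 6)? no] AND [Qualifying Item (rule 9)? yes] AND [not a Senior Consignment (rule 8)? yes] → not satisfied.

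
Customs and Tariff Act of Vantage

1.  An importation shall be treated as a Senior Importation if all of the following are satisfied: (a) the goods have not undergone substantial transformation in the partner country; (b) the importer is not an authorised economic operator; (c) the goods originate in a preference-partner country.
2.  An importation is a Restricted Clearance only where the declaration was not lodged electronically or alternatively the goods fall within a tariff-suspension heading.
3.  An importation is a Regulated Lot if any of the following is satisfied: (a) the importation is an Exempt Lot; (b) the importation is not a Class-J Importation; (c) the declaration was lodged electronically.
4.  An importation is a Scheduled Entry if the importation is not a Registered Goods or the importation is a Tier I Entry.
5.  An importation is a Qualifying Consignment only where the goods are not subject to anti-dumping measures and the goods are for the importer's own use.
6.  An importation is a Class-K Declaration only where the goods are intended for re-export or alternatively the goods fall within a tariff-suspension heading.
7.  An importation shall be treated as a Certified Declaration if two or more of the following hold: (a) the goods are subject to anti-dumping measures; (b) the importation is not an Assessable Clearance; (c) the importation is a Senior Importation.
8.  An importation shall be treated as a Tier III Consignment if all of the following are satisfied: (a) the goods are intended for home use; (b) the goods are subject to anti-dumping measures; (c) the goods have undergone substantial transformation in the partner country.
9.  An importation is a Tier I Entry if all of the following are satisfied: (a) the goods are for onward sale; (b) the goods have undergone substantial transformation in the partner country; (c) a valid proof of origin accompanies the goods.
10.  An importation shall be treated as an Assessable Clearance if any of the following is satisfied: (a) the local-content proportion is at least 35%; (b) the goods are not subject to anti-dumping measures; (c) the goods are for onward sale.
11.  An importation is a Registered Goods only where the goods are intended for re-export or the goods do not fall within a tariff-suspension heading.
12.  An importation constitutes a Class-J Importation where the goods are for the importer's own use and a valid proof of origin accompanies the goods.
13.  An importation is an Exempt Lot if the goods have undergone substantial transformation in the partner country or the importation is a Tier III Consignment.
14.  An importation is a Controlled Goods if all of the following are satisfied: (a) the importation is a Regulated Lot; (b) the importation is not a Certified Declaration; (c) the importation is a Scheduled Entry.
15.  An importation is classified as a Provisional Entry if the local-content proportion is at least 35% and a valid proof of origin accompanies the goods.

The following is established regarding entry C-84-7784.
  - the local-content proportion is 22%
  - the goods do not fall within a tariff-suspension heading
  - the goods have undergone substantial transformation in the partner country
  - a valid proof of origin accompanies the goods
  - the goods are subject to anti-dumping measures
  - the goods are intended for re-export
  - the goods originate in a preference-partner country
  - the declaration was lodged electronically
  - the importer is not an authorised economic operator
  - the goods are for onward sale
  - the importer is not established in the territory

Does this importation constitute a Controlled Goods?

Yes

Under paragraph 8: the goods are intended for home use? no; and the goods are subject to anti-dumping measures? yes; and the goods have undergone substantial transformation in the partner country? yes. So the importation is not a Tier III Consignment.
Under paragraph 13: the goods have undergone substantial transformation in the partner country? yes; or Tier III Consignment (paragraph 8)? no. So the importation is an Exempt Lot.
Under paragraph 12: the goods are for the importer's own use? no; and a valid proof of origin accompanies the goods? yes. So the importation is not a Class-J Importation.
Under paragraph 3: Exempt Lot (paragraph 13)? yes; or not a Class-J Importation (paragraph 12)? yes; or the declaration was lodged electronically? yes. So the importation is a Regulated Lot.
Under paragraph 10: local-content proportion: 22% ≥ 35%? no; or the goods are not subject to anti-dumping measures? no; or the goods are for onward sale? yes. So the importation is an Assessable Clearance.
Under paragraph 1: the goods have not undergone substantial transformation in the partner country? no; and the importer is not an authorised economic operator? yes; and the goods originate in a preference-partner country? yes. So the importation is not a Senior Importation.
Under paragraph 7: the goods are subject to anti-dumping measures? yes; not an Assessable Clearance (paragraph 10)? no; Senior Importation (paragraph 1)? no — 1 of 3 hold (need ≥2) → not satisfied.
Under paragraph 11: the goods are intended for re-export? yes; or the goods do not fall within a tariff-suspension heading? yes. So the importation is a Registered Goods.
Under paragraph 9: the goods are for onward sale? yes; and the goods have undergone substantial transformation in the partner country? yes; and a valid proof of origin accompanies the goods? yes. So the importation is a Tier I Entry.
Under paragraph 4: not a Registered Goods (paragraph 11)? no; or Tier I Entry (paragraph 9)? yes. So the importation is a Scheduled Entry.
Under paragraph 14: Regulated Lot (paragraph 3)? yes; and not a Certified Declaration (paragraph 7)? yes; and Scheduled Entry (paragraph 4)? yes. So the importation is a Controlled Goods.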